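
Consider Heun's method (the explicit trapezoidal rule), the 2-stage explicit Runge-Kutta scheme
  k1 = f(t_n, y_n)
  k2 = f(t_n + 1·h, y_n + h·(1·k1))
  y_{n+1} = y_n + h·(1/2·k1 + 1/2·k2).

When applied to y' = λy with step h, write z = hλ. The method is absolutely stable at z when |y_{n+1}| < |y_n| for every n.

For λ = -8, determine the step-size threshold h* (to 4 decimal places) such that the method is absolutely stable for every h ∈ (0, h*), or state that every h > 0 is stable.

With y'=λy (z=hλ):
  order 2, 2-stage ⇒ R(z)=1+z+z^2/2
  (e.g. R(-0.57)=0.59245, |R|=0.59245)

Need |R(x)|<1, x<0.
x=-0.57: |R|=0.5924
|R(-2.14)|=1.1498 |R(-1.06)|=0.5018 |R(-0.65)|=0.5613
Bisect:
  x_lo=-2.6187 |R|=1.8101  x_hi=-0.1770 |R|=0.8387
  mid=-1.39783 |R|=0.57914 →hi
  mid=-2.00827 |R|=1.00830 →lo
  mid=-1.70305 |R|=0.74714 →hi
  mid=-1.85566 |R|=0.86607 →hi
  mid=-1.93196 |R|=0.93428 →hi
  mid=-1.97011 |R|=0.97056 →hi
  mid=-1.98919 |R|=0.98925 →hi
  mid=-1.99873 |R|=0.99873 →hi
  mid=-2.00350 |R|=1.00350 →lo
  mid=-2.00111 |R|=1.00111 →lo
  ...
  [-2.00007,-1.99992] ⇒ x*=-2.0000
Stable set (-2.0000, 0).

(-2.0000,0); λ=-8 ⇒ h* = 0.2500.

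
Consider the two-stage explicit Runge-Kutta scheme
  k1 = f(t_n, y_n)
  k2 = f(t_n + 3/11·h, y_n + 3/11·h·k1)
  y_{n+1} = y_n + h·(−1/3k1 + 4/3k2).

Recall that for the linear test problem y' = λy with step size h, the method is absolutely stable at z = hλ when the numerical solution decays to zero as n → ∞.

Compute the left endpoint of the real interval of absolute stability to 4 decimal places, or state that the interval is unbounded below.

z* = -2.7500.

With y'=λy (z=hλ):
  k1=λy_n ⇒ h·k1=z·y_n;  k2=λ(1+3/11z)y_n ⇒ h·k2=z(1+3/11z)y_n
  y_{n+1}/y_n = 1 − 1/3z + 4/3z(1+3/11z) = 1 + z + 4/11z²
  R(z) = 1 + z + 4/11z².

Need |R(x)|<1, x<0.
x=-0.91: |R|=0.3911
R=1: x+4/11x²=0 ⇒ x=−11/4=-2.7500; min R=1−1/(4·4/11)=0.3125>−1
Confirm numerically:
  x=-2.633: |R|=0.88798 <1
  x=-2.165: |R|=0.53945 <1
  x=-2.077: |R|=0.49170 <1
  x=-1.304: |R|=0.31433 <1
  x=-3.334: |R|=1.70802 >1
  x=-3.235: |R|=1.57054 >1
Interval (-2.7500, 0).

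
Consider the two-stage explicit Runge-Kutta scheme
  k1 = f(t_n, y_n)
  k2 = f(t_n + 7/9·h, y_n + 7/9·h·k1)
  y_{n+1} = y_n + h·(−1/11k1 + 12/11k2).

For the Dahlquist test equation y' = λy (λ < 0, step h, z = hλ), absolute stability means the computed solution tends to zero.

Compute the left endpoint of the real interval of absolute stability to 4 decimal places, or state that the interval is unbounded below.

With y'=λy (z=hλ):
  k1=λy_n ⇒ h·k1=z·y_n;  k2=λ(1+7/9z)y_n ⇒ h·k2=z(1+7/9z)y_n
  y_{n+1}/y_n = 1 − 1/11z + 12/11z(1+7/9z) = 1 + z + 28/33z²
  ⇒ R(z) = 1 + z + 28/33z².

Find x<0 with |R(x)|<1.
x=-1.39: |R|=1.2494
R=1: x+28/33x²=0 ⇒ x=−33/28=-1.1786; min R=1−1/(4·28/33)=0.7054>−1
Confirm numerically:
  x=-1.121: |R|=0.94524 <1
  x=-1.062: |R|=0.89496 <1
  x=-0.483: |R|=0.71494 <1
  x=-1.729: |R|=1.80750 >1
  x=-1.423: |R|=1.29512 >1
  x=-1.259: |R|=1.08592 >1
Interval (-1.1786, 0).

z* = -1.1786.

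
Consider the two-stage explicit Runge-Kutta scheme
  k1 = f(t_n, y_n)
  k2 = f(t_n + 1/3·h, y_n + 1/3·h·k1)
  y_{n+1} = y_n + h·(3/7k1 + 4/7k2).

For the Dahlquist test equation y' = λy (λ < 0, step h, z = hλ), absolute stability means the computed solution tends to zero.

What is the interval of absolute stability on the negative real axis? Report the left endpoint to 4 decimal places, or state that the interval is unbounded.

(-5.2500, 0).

Test eqn y'=λy, z=hλ:
  k1=λy_n ⇒ h·k1=z·y_n;  k2=λ(1+1/3z)y_n ⇒ h·k2=z(1+1/3z)y_n
  y_{n+1}/y_n = 1 + 3/7z + 4/7z(1+1/3z) = 1 + z + 4/21z²
  Hence R(z) = 1 + z + 4/21z².

Solve |R(x)|<1 on ℝ⁻.
x=-1.36: |R|=0.0077
R=1: x+4/21x²=0 ⇒ x=−21/4=-5.2500; min R=1−1/(4·4/21)=-0.3125>−1
Confirm numerically:
  x=-4.721: |R|=0.52430 <1
  x=-3.825: |R|=0.03821 <1
  x=-3.550: |R|=0.14952 <1
  x=-5.785: |R|=1.58952 >1
  x=-5.778: |R|=1.58110 >1
Stable set (-5.2500, 0).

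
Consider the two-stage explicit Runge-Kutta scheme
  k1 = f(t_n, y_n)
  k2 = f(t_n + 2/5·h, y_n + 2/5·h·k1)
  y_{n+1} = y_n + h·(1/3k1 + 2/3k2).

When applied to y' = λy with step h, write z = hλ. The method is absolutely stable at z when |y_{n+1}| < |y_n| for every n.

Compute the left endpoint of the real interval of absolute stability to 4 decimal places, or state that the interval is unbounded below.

left endpoint -3.7500.

On y'=λy, z=hλ:
  k1=λy_n ⇒ h·k1=z·y_n;  k2=λ(1+2/5z)y_n ⇒ h·k2=z(1+2/5z)y_n
  y_{n+1}/y_n = 1 + 1/3z + 2/3z(1+2/5z) = 1 + z + 4/15z²
  Hence R(z) = 1 + z + 4/15z².

Find x<0 with |R(x)|<1.
x=-1.35: |R|=0.1360
R=1: x+4/15x²=0 ⇒ x=−15/4=-3.7500; min R=1−1/(4·4/15)=0.0625>−1
Confirm numerically:
  x=-3.560: |R|=0.81963 <1
  x=-2.860: |R|=0.32123 <1
  x=-2.590: |R|=0.19883 <1
  x=-2.389: |R|=0.13295 <1
  x=-4.239: |R|=1.55277 >1
  x=-4.186: |R|=1.48669 >1
Stable set (-3.7500, 0).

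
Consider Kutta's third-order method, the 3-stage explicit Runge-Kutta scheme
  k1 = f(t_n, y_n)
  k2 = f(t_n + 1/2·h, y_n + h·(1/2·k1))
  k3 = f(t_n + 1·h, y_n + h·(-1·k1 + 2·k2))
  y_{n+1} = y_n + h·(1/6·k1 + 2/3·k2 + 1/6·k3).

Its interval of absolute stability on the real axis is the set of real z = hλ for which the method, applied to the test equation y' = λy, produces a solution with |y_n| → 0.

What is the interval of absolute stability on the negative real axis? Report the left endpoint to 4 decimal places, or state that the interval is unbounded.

On y'=λy, z=hλ:
  order 3, 3-stage ⇒ R(z)=1+z+z^2/2+z^3/6
  (e.g. R(-1.2)=0.23200, |R|=0.23200)

Find x<0 with |R(x)|<1.
x=-1.2: |R|=0.2320
|R(-2.83)|=1.6031 |R(-2.34)|=0.7377 |R(-2.03)|=0.3638
Bisect:
  x_lo=-2.9508 |R|=1.8794  x_hi=-0.3289 |R|=0.7193
  mid=-1.63983 |R|=0.03024 →hi
  mid=-2.29531 |R|=0.67654 →hi
  mid=-2.62305 |R|=1.19079 →lo
  mid=-2.45918 |R|=0.91407 →hi
  mid=-2.54111 |R|=1.04725 →lo
  mid=-2.50015 |R|=0.97940 →hi
  mid=-2.52063 |R|=1.01301 →lo
  mid=-2.51039 |R|=0.99613 →hi
  ...
  [-2.51279,-2.51263] ⇒ x*=-2.5127
So |R|<1 on (-2.5127, 0).

z∈(-2.5127,0).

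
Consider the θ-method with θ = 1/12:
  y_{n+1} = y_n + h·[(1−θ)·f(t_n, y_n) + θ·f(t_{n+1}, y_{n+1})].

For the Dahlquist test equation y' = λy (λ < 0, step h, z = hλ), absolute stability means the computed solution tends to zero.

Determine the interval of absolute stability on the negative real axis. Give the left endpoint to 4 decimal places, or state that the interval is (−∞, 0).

Test eqn y'=λy, z=hλ:
  y_{n+1} = y_n + z·[11/12·y_n + 1/12·y_{n+1}] ⇒ (1 − 1/12z)y_{n+1} = (1 + 11/12z)y_n
  Hence R(z) = (1 + 11/12z)/(1 − 1/12z).

Need |R(x)|<1, x<0.
x=-1: |R|=0.0769
R=−1: 1+11/12x = −1+1/12x ⇒ -5/6x=2 ⇒ x=2/(-5/6)=-2.4000
Confirm numerically:
  x=-2.273: |R|=0.91102 <1
  x=-2.005: |R|=0.71796 <1
  x=-1.507: |R|=0.33886 <1
  x=-2.969: |R|=1.38012 >1
  x=-2.889: |R|=1.32843 >1
  x=-2.779: |R|=1.25644 >1
So |R|<1 on (-2.4000, 0).

(-2.4000, 0).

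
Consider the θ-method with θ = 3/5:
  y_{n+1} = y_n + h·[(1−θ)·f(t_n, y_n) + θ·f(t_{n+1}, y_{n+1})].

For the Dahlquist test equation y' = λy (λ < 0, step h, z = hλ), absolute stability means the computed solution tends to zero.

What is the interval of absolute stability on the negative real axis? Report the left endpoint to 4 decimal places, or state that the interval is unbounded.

With y'=λy (z=hλ):
  y_{n+1} = y_n + z·[2/5·y_n + 3/5·y_{n+1}] ⇒ (1 − 3/5z)y_{n+1} = (1 + 2/5z)y_n
  R(z) = (1 + 2/5z)/(1 − 3/5z).

Find x<0 with |R(x)|<1.
x=-1.36: |R|=0.2511
x=-2: |R|=0.0909
x=-10: |R|=0.4286
x=-100: |R|=0.6393
θ=3/5≥1/2 ⇒ |1+2/5x|<|1−3/5x| ∀x<0 ⇒ interval (−∞,0).

interval (−∞, 0).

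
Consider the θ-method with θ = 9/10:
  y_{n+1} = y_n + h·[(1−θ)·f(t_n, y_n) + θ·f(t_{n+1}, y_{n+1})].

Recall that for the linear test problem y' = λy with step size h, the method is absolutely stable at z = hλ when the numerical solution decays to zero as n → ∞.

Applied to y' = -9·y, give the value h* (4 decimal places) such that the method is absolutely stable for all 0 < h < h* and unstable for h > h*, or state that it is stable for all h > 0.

unbounded; (−∞, 0). Any h>0 works for λ=-9.

On y'=λy, z=hλ:
  y_{n+1} = y_n + z·[1/10·y_n + 9/10·y_{n+1}] ⇒ (1 − 9/10z)y_{n+1} = (1 + 1/10z)y_n
  ⇒ R(z) = (1 + 1/10z)/(1 − 9/10z).

Boundary: |R(x)|=1, x<0.
x=-1.22: |R|=0.4185
x=-2: |R|=0.2857
x=-10: |R|=0.0000
x=-100: |R|=0.0989
θ=9/10≥1/2 ⇒ |1+1/10x|<|1−9/10x| ∀x<0 ⇒ interval (−∞,0).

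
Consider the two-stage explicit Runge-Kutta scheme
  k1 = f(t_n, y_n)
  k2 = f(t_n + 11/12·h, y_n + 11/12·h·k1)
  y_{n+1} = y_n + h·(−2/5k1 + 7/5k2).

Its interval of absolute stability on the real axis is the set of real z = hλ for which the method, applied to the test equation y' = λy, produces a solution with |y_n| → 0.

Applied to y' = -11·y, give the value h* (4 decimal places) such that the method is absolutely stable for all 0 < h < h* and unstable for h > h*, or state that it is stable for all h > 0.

(-0.7792,0); λ=-11 ⇒ h* = (60/77)/11 = 0.0708.

With y'=λy (z=hλ):
  k1=λy_n ⇒ h·k1=z·y_n;  k2=λ(1+11/12z)y_n ⇒ h·k2=z(1+11/12z)y_n
  y_{n+1}/y_n = 1 − 2/5z + 7/5z(1+11/12z) = 1 + z + 77/60z²
  so R(z) = 1 + z + 77/60z².

Solve |R(x)|<1 on ℝ⁻.
x=-0.81: |R|=1.0320
R=1: x+77/60x²=0 ⇒ x=−60/77=-0.7792; min R=1−1/(4·77/60)=0.8052>−1
Confirm numerically:
  x=-0.675: |R|=0.90972 <1
  x=-0.627: |R|=0.87752 <1
  x=-0.349: |R|=0.80731 <1
  x=-1.298: |R|=1.86417 >1
  x=-1.257: |R|=1.77073 >1
  x=-0.831: |R|=1.05522 >1
Stable set (-0.7792, 0).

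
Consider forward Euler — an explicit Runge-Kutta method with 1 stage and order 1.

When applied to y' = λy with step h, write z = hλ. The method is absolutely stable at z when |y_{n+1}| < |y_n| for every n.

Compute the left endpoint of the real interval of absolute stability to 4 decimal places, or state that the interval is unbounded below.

left endpoint -2.0000.

On y'=λy, z=hλ:
  order 1, 1-stage ⇒ R(z)=1+z
  (e.g. R(-0.69)=0.31000, |R|=0.31000)

Need |R(x)|<1, x<0.
x=-0.69: |R|=0.3100
|R(-1.74)|=0.7400 |R(-1.33)|=0.3300 |R(-0.79)|=0.2100
Bisect:
  x_lo=-2.5585 |R|=1.5585  x_hi=-0.0636 |R|=0.9364
  mid=-1.31108 |R|=0.31108 →hi
  mid=-1.93481 |R|=0.93481 →hi
  mid=-2.24668 |R|=1.24668 →lo
  mid=-2.09074 |R|=1.09074 →lo
  mid=-2.01278 |R|=1.01278 →lo
  mid=-1.97380 |R|=0.97380 →hi
  mid=-1.99329 |R|=0.99329 →hi
  mid=-2.00303 |R|=1.00303 →lo
  mid=-1.99816 |R|=0.99816 →hi
  mid=-2.00060 |R|=1.00060 →lo
  ...
  [-2.00014,-1.99999] ⇒ x*=-2.0000
So |R|<1 on (-2.0000, 0).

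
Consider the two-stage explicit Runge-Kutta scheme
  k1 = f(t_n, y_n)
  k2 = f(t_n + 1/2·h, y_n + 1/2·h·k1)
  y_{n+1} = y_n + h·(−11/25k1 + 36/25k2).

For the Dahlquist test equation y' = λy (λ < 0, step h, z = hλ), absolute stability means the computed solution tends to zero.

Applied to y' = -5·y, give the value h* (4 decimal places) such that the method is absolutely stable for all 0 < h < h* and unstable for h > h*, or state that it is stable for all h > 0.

On y'=λy, z=hλ:
  k1=λy_n ⇒ h·k1=z·y_n;  k2=λ(1+1/2z)y_n ⇒ h·k2=z(1+1/2z)y_n
  y_{n+1}/y_n = 1 − 11/25z + 36/25z(1+1/2z) = 1 + z + 18/25z²
  R(z) = 1 + z + 18/25z².

Boundary: |R(x)|=1, x<0.
x=-0.45: |R|=0.6958
R=1: x+18/25x²=0 ⇒ x=−25/18=-1.3889; min R=1−1/(4·18/25)=0.6528>−1
Confirm numerically:
  x=-1.321: |R|=0.93543 <1
  x=-1.086: |R|=0.76317 <1
  x=-0.786: |R|=0.65881 <1
  x=-1.796: |R|=1.52644 >1
  x=-1.565: |R|=1.19844 >1
  x=-1.458: |R|=1.07255 >1
Interval (-1.3889, 0).

(-1.3889,0); λ=-5 ⇒ h* = (25/18)/5 = 0.2778.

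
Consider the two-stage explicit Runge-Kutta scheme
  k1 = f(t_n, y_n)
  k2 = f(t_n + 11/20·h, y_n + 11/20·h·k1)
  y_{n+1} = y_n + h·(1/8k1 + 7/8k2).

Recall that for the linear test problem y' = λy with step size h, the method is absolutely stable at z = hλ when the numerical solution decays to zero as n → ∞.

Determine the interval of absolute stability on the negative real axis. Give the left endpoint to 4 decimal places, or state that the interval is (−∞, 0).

(-2.0779, 0).

Test eqn y'=λy, z=hλ:
  k1=λy_n ⇒ h·k1=z·y_n;  k2=λ(1+11/20z)y_n ⇒ h·k2=z(1+11/20z)y_n
  y_{n+1}/y_n = 1 + 1/8z + 7/8z(1+11/20z) = 1 + z + 77/160z²
  ⇒ R(z) = 1 + z + 77/160z².

Need |R(x)|<1, x<0.
x=-1.71: |R|=0.6972
R=1: x+77/160x²=0 ⇒ x=−160/77=-2.0779; min R=1−1/(4·77/160)=0.4805>−1
Confirm numerically:
  x=-1.569: |R|=0.61572 <1
  x=-0.997: |R|=0.48137 <1
  x=-0.911: |R|=0.48840 <1
  x=-2.559: |R|=1.59246 >1
  x=-2.360: |R|=1.32037 >1
Stable set (-2.0779, 0).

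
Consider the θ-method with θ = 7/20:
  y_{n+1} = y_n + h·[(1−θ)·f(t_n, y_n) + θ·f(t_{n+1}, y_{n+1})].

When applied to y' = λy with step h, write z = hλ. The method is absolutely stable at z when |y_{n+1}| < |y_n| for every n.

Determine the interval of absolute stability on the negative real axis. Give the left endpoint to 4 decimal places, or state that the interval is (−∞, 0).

On y'=λy, z=hλ:
  y_{n+1} = y_n + z·[13/20·y_n + 7/20·y_{n+1}] ⇒ (1 − 7/20z)y_{n+1} = (1 + 13/20z)y_n
  Hence R(z) = (1 + 13/20z)/(1 − 7/20z).

Find x<0 with |R(x)|<1.
x=-1.4: |R|=0.0604
R=−1: 1+13/20x = −1+7/20x ⇒ -3/10x=2 ⇒ x=2/(-3/10)=-6.6667
Confirm numerically:
  x=-6.142: |R|=0.95003 <1
  x=-5.913: |R|=0.92634 <1
  x=-4.603: |R|=0.76289 <1
  x=-3.969: |R|=0.66126 <1
  x=-7.230: |R|=1.04787 >1
  x=-7.142: |R|=1.04075 >1
  x=-7.068: |R|=1.03466 >1
Stable set (-6.6667, 0).

z∈(-6.6667,0).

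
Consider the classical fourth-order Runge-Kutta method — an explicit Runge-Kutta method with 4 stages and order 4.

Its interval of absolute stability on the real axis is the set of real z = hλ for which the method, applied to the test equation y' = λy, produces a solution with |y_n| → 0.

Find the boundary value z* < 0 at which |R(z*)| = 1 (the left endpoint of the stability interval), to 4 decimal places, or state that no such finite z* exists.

Test eqn y'=λy, z=hλ:
  order 4, 4-stage ⇒ R(z)=1+z+z^2/2+z^3/6+z^4/24
  (e.g. R(-1.13)=0.33590, |R|=0.33590)

Solve |R(x)|<1 on ℝ⁻.
x=-1.13: |R|=0.3359
|R(-2.88)|=1.1524 |R(-1.88)|=0.3003 |R(-1.27)|=0.3034
Bisect:
  x_lo=-3.6341 |R|=3.2376  x_hi=-0.3035 |R|=0.7382
  mid=-1.96881 |R|=0.32342 →hi
  mid=-2.80147 |R|=1.02466 →lo
  mid=-2.38514 |R|=0.54632 →hi
  mid=-2.59330 |R|=0.74708 →hi
  mid=-2.69739 |R|=0.87535 →hi
  mid=-2.74943 |R|=0.94726 →hi
  mid=-2.77545 |R|=0.98526 →hi
  ...
  [-2.78541,-2.78521] ⇒ x*=-2.7853
Interval (-2.7853, 0).

z* = -2.7853.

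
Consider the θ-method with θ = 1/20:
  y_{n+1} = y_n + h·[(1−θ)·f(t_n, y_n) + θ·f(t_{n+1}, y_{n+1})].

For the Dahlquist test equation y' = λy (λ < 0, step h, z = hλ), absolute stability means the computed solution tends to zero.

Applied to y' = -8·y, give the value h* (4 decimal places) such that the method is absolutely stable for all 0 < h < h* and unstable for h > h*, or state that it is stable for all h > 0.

(-2.2222,0); λ=-8 ⇒ h* = (20/9)/8 = 0.2778.

On y'=λy, z=hλ:
  y_{n+1} = y_n + z·[19/20·y_n + 1/20·y_{n+1}] ⇒ (1 − 1/20z)y_{n+1} = (1 + 19/20z)y_n
  ⇒ R(z) = (1 + 19/20z)/(1 − 1/20z).

Need |R(x)|<1, x<0.
x=-0.75: |R|=0.2771
R=−1: 1+19/20x = −1+1/20x ⇒ -9/10x=2 ⇒ x=2/(-9/10)=-2.2222
Confirm numerically:
  x=-2.057: |R|=0.86517 <1
  x=-1.627: |R|=0.50460 <1
  x=-1.240: |R|=0.16761 <1
  x=-1.204: |R|=0.13563 <1
  x=-2.696: |R|=1.37575 >1
  x=-2.270: |R|=1.03862 >1
Interval (-2.2222, 0).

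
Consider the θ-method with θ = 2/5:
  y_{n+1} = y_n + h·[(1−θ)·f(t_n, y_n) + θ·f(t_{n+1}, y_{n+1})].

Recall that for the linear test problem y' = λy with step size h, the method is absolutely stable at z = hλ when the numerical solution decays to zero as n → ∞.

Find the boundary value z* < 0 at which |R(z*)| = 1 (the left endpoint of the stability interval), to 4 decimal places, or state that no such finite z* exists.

z* = -10.0000.

On y'=λy, z=hλ:
  y_{n+1} = y_n + z·[3/5·y_n + 2/5·y_{n+1}] ⇒ (1 − 2/5z)y_{n+1} = (1 + 3/5z)y_n
  Hence R(z) = (1 + 3/5z)/(1 − 2/5z).

Need |R(x)|<1, x<0.
x=-0.86: |R|=0.3601
R=−1: 1+3/5x = −1+2/5x ⇒ -1/5x=2 ⇒ x=2/(-1/5)=-10.0000
Confirm numerically:
  x=-8.366: |R|=0.92481 <1
  x=-7.142: |R|=0.85179 <1
  x=-6.209: |R|=0.78235 <1
  x=-10.337: |R|=1.01313 >1
  x=-10.095: |R|=1.00377 >1
Interval (-10.0000, 0).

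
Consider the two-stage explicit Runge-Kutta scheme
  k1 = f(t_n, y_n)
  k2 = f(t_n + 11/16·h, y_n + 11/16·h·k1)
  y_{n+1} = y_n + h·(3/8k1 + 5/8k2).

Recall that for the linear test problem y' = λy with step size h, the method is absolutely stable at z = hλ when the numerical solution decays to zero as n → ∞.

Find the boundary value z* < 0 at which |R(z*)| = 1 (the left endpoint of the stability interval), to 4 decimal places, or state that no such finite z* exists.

z* = -2.3273.

With y'=λy (z=hλ):
  k1=λy_n ⇒ h·k1=z·y_n;  k2=λ(1+11/16z)y_n ⇒ h·k2=z(1+11/16z)y_n
  y_{n+1}/y_n = 1 + 3/8z + 5/8z(1+11/16z) = 1 + z + 55/128z²
  Hence R(z) = 1 + z + 55/128z².

Solve |R(x)|<1 on ℝ⁻.
x=-1.49: |R|=0.4639
R=1: x+55/128x²=0 ⇒ x=−128/55=-2.3273; min R=1−1/(4·55/128)=0.4182>−1
Confirm numerically:
  x=-2.086: |R|=0.78374 <1
  x=-1.640: |R|=0.51569 <1
  x=-1.059: |R|=0.42289 <1
  x=-0.974: |R|=0.43363 <1
  x=-2.564: |R|=1.26081 >1
  x=-2.506: |R|=1.19245 >1
Stable set (-2.3273, 0).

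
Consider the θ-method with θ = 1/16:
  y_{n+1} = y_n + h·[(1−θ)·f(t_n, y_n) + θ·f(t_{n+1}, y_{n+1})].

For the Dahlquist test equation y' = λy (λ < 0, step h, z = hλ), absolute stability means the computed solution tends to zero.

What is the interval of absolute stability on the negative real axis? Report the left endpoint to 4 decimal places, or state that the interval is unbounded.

z∈(-2.2857,0).

Set f=λy, z=hλ:
  y_{n+1} = y_n + z·[15/16·y_n + 1/16·y_{n+1}] ⇒ (1 − 1/16z)y_{n+1} = (1 + 15/16z)y_n
  Hence R(z) = (1 + 15/16z)/(1 − 1/16z).

Solve |R(x)|<1 on ℝ⁻.
x=-0.57: |R|=0.4496
R=−1: 1+15/16x = −1+1/16x ⇒ -7/8x=2 ⇒ x=2/(-7/8)=-2.2857
Confirm numerically:
  x=-1.697: |R|=0.53427 <1
  x=-1.578: |R|=0.43634 <1
  x=-1.073: |R|=0.00556 <1
  x=-0.944: |R|=0.10859 <1
  x=-2.611: |R|=1.24469 >1
  x=-2.320: |R|=1.02620 >1
Interval (-2.2857, 0).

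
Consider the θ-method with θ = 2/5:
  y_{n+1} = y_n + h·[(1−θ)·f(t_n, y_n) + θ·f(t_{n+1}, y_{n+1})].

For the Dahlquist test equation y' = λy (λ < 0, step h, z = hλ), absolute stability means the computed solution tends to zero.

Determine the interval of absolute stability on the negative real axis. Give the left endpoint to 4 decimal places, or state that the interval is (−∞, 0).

On y'=λy, z=hλ:
  y_{n+1} = y_n + z·[3/5·y_n + 2/5·y_{n+1}] ⇒ (1 − 2/5z)y_{n+1} = (1 + 3/5z)y_n
  Hence R(z) = (1 + 3/5z)/(1 − 2/5z).

Boundary: |R(x)|=1, x<0.
x=-0.84: |R|=0.3713
R=−1: 1+3/5x = −1+2/5x ⇒ -1/5x=2 ⇒ x=2/(-1/5)=-10.0000
Confirm numerically:
  x=-7.103: |R|=0.84916 <1
  x=-6.139: |R|=0.77654 <1
  x=-5.273: |R|=0.69593 <1
  x=-10.580: |R|=1.02217 >1
  x=-10.406: |R|=1.01573 >1
  x=-10.380: |R|=1.01475 >1
Interval (-10.0000, 0).

z∈(-10.0000,0).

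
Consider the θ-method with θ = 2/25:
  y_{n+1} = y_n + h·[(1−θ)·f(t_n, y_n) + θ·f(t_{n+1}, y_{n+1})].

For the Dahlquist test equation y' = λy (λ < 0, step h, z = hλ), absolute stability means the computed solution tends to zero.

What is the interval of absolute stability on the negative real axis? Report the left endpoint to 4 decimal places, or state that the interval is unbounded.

With y'=λy (z=hλ):
  y_{n+1} = y_n + z·[23/25·y_n + 2/25·y_{n+1}] ⇒ (1 − 2/25z)y_{n+1} = (1 + 23/25z)y_n
  so R(z) = (1 + 23/25z)/(1 − 2/25z).

Solve |R(x)|<1 on ℝ⁻.
x=-0.4: |R|=0.6124
R=−1: 1+23/25x = −1+2/25x ⇒ -21/25x=2 ⇒ x=2/(-21/25)=-2.3810
Confirm numerically:
  x=-2.293: |R|=0.93757 <1
  x=-1.826: |R|=0.59326 <1
  x=-1.251: |R|=0.13719 <1
  x=-1.002: |R|=0.07236 <1
  x=-2.919: |R|=1.36640 >1
  x=-2.857: |R|=1.32549 >1
  x=-2.625: |R|=1.16942 >1
Interval (-2.3810, 0).

(-2.3810, 0).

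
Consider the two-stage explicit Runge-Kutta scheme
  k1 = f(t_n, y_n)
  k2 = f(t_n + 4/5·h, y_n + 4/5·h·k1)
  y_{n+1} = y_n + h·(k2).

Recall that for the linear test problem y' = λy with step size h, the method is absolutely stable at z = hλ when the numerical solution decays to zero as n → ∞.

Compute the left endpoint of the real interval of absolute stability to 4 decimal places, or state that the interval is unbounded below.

left endpoint -1.2500.

With y'=λy (z=hλ):
  k1=λy_n ⇒ h·k1=z·y_n;  k2=λ(1+4/5z)y_n ⇒ h·k2=z(1+4/5z)y_n
  y_{n+1}/y_n = 1 + z(1+4/5z) = 1 + z + 4/5z²
  R(z) = 1 + z + 4/5z².

Find x<0 with |R(x)|<1.
x=-1.71: |R|=1.6293
R=1: x+4/5x²=0 ⇒ x=−5/4=-1.2500; min R=1−1/(4·4/5)=0.6875>−1
Confirm numerically:
  x=-1.045: |R|=0.82862 <1
  x=-1.022: |R|=0.81359 <1
  x=-0.913: |R|=0.75386 <1
  x=-0.734: |R|=0.69700 <1
  x=-1.370: |R|=1.13152 >1
  x=-1.326: |R|=1.08062 >1
So |R|<1 on (-1.2500, 0).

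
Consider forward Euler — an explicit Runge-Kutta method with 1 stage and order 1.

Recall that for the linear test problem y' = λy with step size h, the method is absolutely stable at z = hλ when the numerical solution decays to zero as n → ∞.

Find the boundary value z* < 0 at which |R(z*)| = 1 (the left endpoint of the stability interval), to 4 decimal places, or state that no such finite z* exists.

z* = -2.0000.

With y'=λy (z=hλ):
  order 1, 1-stage ⇒ R(z)=1+z
  (e.g. R(-0.39)=0.61000, |R|=0.61000)

Boundary: |R(x)|=1, x<0.
x=-0.39: |R|=0.6100
|R(-2.26)|=1.2600 |R(-1.8)|=0.8000 |R(-1.69)|=0.6900
Bisect:
  x_lo=-2.7928 |R|=1.7928  x_hi=-0.2191 |R|=0.7809
  mid=-1.50594 |R|=0.50594 →hi
  mid=-2.14936 |R|=1.14936 →lo
  mid=-1.82765 |R|=0.82765 →hi
  mid=-1.98850 |R|=0.98850 →hi
  mid=-2.06893 |R|=1.06893 →lo
  mid=-2.02872 |R|=1.02872 →lo
  mid=-2.00861 |R|=1.00861 →lo
  mid=-1.99856 |R|=0.99856 →hi
  ...
  [-2.00013,-1.99997] ⇒ x*=-2.0000
Stable set (-2.0000, 0).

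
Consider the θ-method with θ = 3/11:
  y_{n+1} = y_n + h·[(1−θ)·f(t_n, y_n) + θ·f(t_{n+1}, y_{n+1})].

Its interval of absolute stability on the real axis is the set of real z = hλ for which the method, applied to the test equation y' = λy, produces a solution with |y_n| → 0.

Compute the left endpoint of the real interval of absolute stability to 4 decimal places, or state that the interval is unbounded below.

Test eqn y'=λy, z=hλ:
  y_{n+1} = y_n + z·[8/11·y_n + 3/11·y_{n+1}] ⇒ (1 − 3/11z)y_{n+1} = (1 + 8/11z)y_n
  R(z) = (1 + 8/11z)/(1 − 3/11z).

Boundary: |R(x)|=1, x<0.
x=-0.37: |R|=0.6639
R=−1: 1+8/11x = −1+3/11x ⇒ -5/11x=2 ⇒ x=2/(-5/11)=-4.4000
Confirm numerically:
  x=-2.674: |R|=0.54631 <1
  x=-2.412: |R|=0.45492 <1
  x=-1.840: |R|=0.22518 <1
  x=-4.626: |R|=1.04542 >1
  x=-4.467: |R|=1.01373 >1
So |R|<1 on (-4.4000, 0).

left endpoint -4.4000.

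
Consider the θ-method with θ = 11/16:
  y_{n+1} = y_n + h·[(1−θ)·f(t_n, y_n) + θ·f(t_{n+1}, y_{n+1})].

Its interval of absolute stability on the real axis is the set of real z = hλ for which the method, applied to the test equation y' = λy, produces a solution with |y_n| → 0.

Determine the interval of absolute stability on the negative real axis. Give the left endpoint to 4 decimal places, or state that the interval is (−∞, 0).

On y'=λy, z=hλ:
  y_{n+1} = y_n + z·[5/16·y_n + 11/16·y_{n+1}] ⇒ (1 − 11/16z)y_{n+1} = (1 + 5/16z)y_n
  so R(z) = (1 + 5/16z)/(1 − 11/16z).

Boundary: |R(x)|=1, x<0.
x=-0.65: |R|=0.5508
x=-2: |R|=0.1579
x=-10: |R|=0.2698
x=-100: |R|=0.4337
θ=11/16≥1/2 ⇒ |1+5/16x|<|1−11/16x| ∀x<0 ⇒ unbounded interval.

unbounded; (−∞, 0).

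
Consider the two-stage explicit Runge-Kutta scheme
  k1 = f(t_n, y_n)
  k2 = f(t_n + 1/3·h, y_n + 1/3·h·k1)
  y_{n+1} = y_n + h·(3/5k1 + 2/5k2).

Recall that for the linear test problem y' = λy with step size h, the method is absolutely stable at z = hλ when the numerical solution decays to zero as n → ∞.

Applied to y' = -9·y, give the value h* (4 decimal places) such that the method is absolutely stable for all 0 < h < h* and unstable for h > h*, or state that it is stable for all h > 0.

With y'=λy (z=hλ):
  k1=λy_n ⇒ h·k1=z·y_n;  k2=λ(1+1/3z)y_n ⇒ h·k2=z(1+1/3z)y_n
  y_{n+1}/y_n = 1 + 3/5z + 2/5z(1+1/3z) = 1 + z + 2/15z²
  ⇒ R(z) = 1 + z + 2/15z².

Boundary: |R(x)|=1, x<0.
x=-0.53: |R|=0.5075
R=1: x+2/15x²=0 ⇒ x=−15/2=-7.5000; min R=1−1/(4·2/15)=-0.8750>−1
Confirm numerically:
  x=-5.373: |R|=0.52378 <1
  x=-3.838: |R|=0.87397 <1
  x=-3.322: |R|=0.85058 <1
  x=-7.923: |R|=1.44686 >1
  x=-7.804: |R|=1.31632 >1
So |R|<1 on (-7.5000, 0).

(-7.5000,0); λ=-9 ⇒ h* = (15/2)/9 = 0.8333.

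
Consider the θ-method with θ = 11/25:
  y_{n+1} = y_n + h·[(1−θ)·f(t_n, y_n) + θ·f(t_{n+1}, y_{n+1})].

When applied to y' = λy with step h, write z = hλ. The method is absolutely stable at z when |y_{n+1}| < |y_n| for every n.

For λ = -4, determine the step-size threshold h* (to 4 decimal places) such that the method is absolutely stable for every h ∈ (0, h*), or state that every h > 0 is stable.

Test eqn y'=λy, z=hλ:
  y_{n+1} = y_n + z·[14/25·y_n + 11/25·y_{n+1}] ⇒ (1 − 11/25z)y_{n+1} = (1 + 14/25z)y_n
  so R(z) = (1 + 14/25z)/(1 − 11/25z).

Boundary: |R(x)|=1, x<0.
x=-0.65: |R|=0.4946
R=−1: 1+14/25x = −1+11/25x ⇒ -3/25x=2 ⇒ x=2/(-3/25)=-16.6667
Confirm numerically:
  x=-15.146: |R|=0.97619 <1
  x=-14.738: |R|=0.96908 <1
  x=-12.992: |R|=0.93435 <1
  x=-11.258: |R|=0.89098 <1
  x=-17.136: |R|=1.00659 >1
  x=-16.844: |R|=1.00253 >1
  x=-16.698: |R|=1.00045 >1
So |R|<1 on (-16.6667, 0).

(-16.6667,0); λ=-4 ⇒ h* = (50/3)/4 = 4.1667.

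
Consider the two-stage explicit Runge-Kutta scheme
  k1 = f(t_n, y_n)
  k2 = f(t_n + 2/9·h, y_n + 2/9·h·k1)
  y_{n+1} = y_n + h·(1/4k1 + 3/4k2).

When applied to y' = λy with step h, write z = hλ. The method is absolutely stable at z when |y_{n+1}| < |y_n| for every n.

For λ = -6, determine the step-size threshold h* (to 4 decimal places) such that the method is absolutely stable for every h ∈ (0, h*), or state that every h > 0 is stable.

(-6.0000,0); λ=-6 ⇒ h* = (6)/6 = 1.0000.

Set f=λy, z=hλ:
  k1=λy_n ⇒ h·k1=z·y_n;  k2=λ(1+2/9z)y_n ⇒ h·k2=z(1+2/9z)y_n
  y_{n+1}/y_n = 1 + 1/4z + 3/4z(1+2/9z) = 1 + z + 1/6z²
  ⇒ R(z) = 1 + z + 1/6z².

Solve |R(x)|<1 on ℝ⁻.
x=-0.65: |R|=0.4204
R=1: x+1/6x²=0 ⇒ x=−6=-6.0000; min R=1−1/(4·1/6)=-0.5000>−1
Confirm numerically:
  x=-5.611: |R|=0.63622 <1
  x=-5.364: |R|=0.43142 <1
  x=-2.687: |R|=0.48367 <1
  x=-6.370: |R|=1.39282 >1
  x=-6.286: |R|=1.29963 >1
  x=-6.109: |R|=1.11098 >1
Interval (-6.0000, 0).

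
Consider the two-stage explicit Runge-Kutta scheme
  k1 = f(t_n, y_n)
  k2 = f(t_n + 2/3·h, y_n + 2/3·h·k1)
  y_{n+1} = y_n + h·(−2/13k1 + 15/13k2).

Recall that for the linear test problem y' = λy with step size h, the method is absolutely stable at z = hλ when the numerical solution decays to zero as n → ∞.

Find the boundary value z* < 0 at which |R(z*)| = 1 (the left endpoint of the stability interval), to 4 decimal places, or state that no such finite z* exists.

With y'=λy (z=hλ):
  k1=λy_n ⇒ h·k1=z·y_n;  k2=λ(1+2/3z)y_n ⇒ h·k2=z(1+2/3z)y_n
  y_{n+1}/y_n = 1 − 2/13z + 15/13z(1+2/3z) = 1 + z + 10/13z²
  so R(z) = 1 + z + 10/13z².

Find x<0 with |R(x)|<1.
x=-0.66: |R|=0.6751
R=1: x+10/13x²=0 ⇒ x=−13/10=-1.3000; min R=1−1/(4·10/13)=0.6750>−1
Confirm numerically:
  x=-1.228: |R|=0.93199 <1
  x=-1.119: |R|=0.84420 <1
  x=-1.001: |R|=0.76977 <1
  x=-1.560: |R|=1.31200 >1
  x=-1.548: |R|=1.29531 >1
  x=-1.524: |R|=1.26260 >1
So |R|<1 on (-1.3000, 0).

left endpoint -1.3000.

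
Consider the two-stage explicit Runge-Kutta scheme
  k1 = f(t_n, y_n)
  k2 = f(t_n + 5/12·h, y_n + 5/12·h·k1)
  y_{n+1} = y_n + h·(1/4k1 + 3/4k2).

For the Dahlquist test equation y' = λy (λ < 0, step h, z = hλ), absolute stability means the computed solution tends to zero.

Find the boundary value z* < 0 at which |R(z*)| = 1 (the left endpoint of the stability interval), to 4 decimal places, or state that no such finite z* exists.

z* = -3.2000.

Test eqn y'=λy, z=hλ:
  k1=λy_n ⇒ h·k1=z·y_n;  k2=λ(1+5/12z)y_n ⇒ h·k2=z(1+5/12z)y_n
  y_{n+1}/y_n = 1 + 1/4z + 3/4z(1+5/12z) = 1 + z + 5/16z²
  Hence R(z) = 1 + z + 5/16z².

Boundary: |R(x)|=1, x<0.
x=-1.37: |R|=0.2165
R=1: x+5/16x²=0 ⇒ x=−16/5=-3.2000; min R=1−1/(4·5/16)=0.2000>−1
Confirm numerically:
  x=-2.823: |R|=0.66742 <1
  x=-2.157: |R|=0.29695 <1
  x=-1.600: |R|=0.20000 <1
  x=-1.599: |R|=0.20000 <1
  x=-3.693: |R|=1.56895 >1
  x=-3.318: |R|=1.12235 >1
So |R|<1 on (-3.2000, 0).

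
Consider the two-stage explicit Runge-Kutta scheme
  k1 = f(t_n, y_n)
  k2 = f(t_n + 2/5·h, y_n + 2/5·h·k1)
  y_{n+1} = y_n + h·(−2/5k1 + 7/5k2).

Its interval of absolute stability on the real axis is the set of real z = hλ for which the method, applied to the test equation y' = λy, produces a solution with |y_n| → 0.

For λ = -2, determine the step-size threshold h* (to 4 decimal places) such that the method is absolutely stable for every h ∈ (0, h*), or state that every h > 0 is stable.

Test eqn y'=λy, z=hλ:
  k1=λy_n ⇒ h·k1=z·y_n;  k2=λ(1+2/5z)y_n ⇒ h·k2=z(1+2/5z)y_n
  y_{n+1}/y_n = 1 − 2/5z + 7/5z(1+2/5z) = 1 + z + 14/25z²
  R(z) = 1 + z + 14/25z².

Need |R(x)|<1, x<0.
x=-1.26: |R|=0.6291
R=1: x+14/25x²=0 ⇒ x=−25/14=-1.7857; min R=1−1/(4·14/25)=0.5536>−1
Confirm numerically:
  x=-1.233: |R|=0.61836 <1
  x=-0.912: |R|=0.55378 <1
  x=-0.793: |R|=0.55916 <1
  x=-0.728: |R|=0.56879 <1
  x=-2.360: |R|=1.75898 >1
  x=-2.193: |R|=1.50018 >1
  x=-2.016: |R|=1.25998 >1
Stable set (-1.7857, 0).

(-1.7857,0); λ=-2 ⇒ h* = (25/14)/2 = 0.8929.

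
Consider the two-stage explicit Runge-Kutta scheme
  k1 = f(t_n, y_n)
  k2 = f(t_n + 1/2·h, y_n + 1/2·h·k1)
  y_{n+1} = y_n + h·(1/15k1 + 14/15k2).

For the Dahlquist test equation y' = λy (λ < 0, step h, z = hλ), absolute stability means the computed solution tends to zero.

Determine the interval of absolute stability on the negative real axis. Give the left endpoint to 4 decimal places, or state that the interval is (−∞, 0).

(-2.1429, 0).

Test eqn y'=λy, z=hλ:
  k1=λy_n ⇒ h·k1=z·y_n;  k2=λ(1+1/2z)y_n ⇒ h·k2=z(1+1/2z)y_n
  y_{n+1}/y_n = 1 + 1/15z + 14/15z(1+1/2z) = 1 + z + 7/15z²
  Hence R(z) = 1 + z + 7/15z².

Find x<0 with |R(x)|<1.
x=-0.83: |R|=0.4915
R=1: x+7/15x²=0 ⇒ x=−15/7=-2.1429; min R=1−1/(4·7/15)=0.4643>−1
Confirm numerically:
  x=-1.904: |R|=0.78777 <1
  x=-1.359: |R|=0.50288 <1
  x=-0.963: |R|=0.46977 <1
  x=-2.620: |R|=1.58339 >1
  x=-2.385: |R|=1.26950 >1
  x=-2.383: |R|=1.26705 >1
Stable set (-2.1429, 0).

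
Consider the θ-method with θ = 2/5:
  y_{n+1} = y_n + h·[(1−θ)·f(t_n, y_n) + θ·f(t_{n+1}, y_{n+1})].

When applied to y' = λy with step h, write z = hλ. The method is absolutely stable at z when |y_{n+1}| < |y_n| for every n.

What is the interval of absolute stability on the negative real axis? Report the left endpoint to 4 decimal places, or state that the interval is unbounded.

With y'=λy (z=hλ):
  y_{n+1} = y_n + z·[3/5·y_n + 2/5·y_{n+1}] ⇒ (1 − 2/5z)y_{n+1} = (1 + 3/5z)y_n
  ⇒ R(z) = (1 + 3/5z)/(1 − 2/5z).

Boundary: |R(x)|=1, x<0.
x=-0.88: |R|=0.3491
R=−1: 1+3/5x = −1+2/5x ⇒ -1/5x=2 ⇒ x=2/(-1/5)=-10.0000
Confirm numerically:
  x=-9.460: |R|=0.97742 <1
  x=-8.367: |R|=0.92486 <1
  x=-6.732: |R|=0.82301 <1
  x=-6.163: |R|=0.77854 <1
  x=-10.538: |R|=1.02063 >1
  x=-10.448: |R|=1.01730 >1
Stable set (-10.0000, 0).

(-10.0000, 0).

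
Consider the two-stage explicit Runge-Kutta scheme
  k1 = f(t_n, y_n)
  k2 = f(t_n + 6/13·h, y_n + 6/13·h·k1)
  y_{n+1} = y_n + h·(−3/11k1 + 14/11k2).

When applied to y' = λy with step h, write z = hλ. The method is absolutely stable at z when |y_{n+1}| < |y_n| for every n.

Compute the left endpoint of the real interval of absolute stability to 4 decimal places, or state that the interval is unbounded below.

Set f=λy, z=hλ:
  k1=λy_n ⇒ h·k1=z·y_n;  k2=λ(1+6/13z)y_n ⇒ h·k2=z(1+6/13z)y_n
  y_{n+1}/y_n = 1 − 3/11z + 14/11z(1+6/13z) = 1 + z + 84/143z²
  so R(z) = 1 + z + 84/143z².

Find x<0 with |R(x)|<1.
x=-0.49: |R|=0.6510
R=1: x+84/143x²=0 ⇒ x=−143/84=-1.7024; min R=1−1/(4·84/143)=0.5744>−1
Confirm numerically:
  x=-1.430: |R|=0.77120 <1
  x=-0.807: |R|=0.57555 <1
  x=-0.803: |R|=0.57577 <1
  x=-2.294: |R|=1.79722 >1
  x=-1.878: |R|=1.19374 >1
Stable set (-1.7024, 0).

z* = -1.7024.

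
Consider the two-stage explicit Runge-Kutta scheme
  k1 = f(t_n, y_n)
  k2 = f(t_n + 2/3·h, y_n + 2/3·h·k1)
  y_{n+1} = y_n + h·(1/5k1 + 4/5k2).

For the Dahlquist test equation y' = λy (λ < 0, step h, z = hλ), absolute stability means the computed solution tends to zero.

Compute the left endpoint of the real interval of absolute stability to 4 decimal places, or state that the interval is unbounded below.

With y'=λy (z=hλ):
  k1=λy_n ⇒ h·k1=z·y_n;  k2=λ(1+2/3z)y_n ⇒ h·k2=z(1+2/3z)y_n
  y_{n+1}/y_n = 1 + 1/5z + 4/5z(1+2/3z) = 1 + z + 8/15z²
  ⇒ R(z) = 1 + z + 8/15z².

Need |R(x)|<1, x<0.
x=-1.18: |R|=0.5626
R=1: x+8/15x²=0 ⇒ x=−15/8=-1.8750; min R=1−1/(4·8/15)=0.5312>−1
Confirm numerically:
  x=-1.786: |R|=0.91522 <1
  x=-1.461: |R|=0.67741 <1
  x=-1.024: |R|=0.53524 <1
  x=-2.196: |R|=1.37596 >1
  x=-1.917: |R|=1.04294 >1
So |R|<1 on (-1.8750, 0).

z* = -1.8750.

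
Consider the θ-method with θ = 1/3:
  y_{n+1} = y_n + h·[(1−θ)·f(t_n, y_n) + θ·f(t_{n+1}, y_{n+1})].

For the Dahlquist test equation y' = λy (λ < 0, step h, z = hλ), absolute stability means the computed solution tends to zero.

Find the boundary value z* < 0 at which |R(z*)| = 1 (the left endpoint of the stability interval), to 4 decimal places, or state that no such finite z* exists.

With y'=λy (z=hλ):
  y_{n+1} = y_n + z·[2/3·y_n + 1/3·y_{n+1}] ⇒ (1 − 1/3z)y_{n+1} = (1 + 2/3z)y_n
  so R(z) = (1 + 2/3z)/(1 − 1/3z).

Need |R(x)|<1, x<0.
x=-1.68: |R|=0.0769
R=−1: 1+2/3x = −1+1/3x ⇒ -1/3x=2 ⇒ x=2/(-1/3)=-6.0000
Confirm numerically:
  x=-5.305: |R|=0.91632 <1
  x=-3.425: |R|=0.59922 <1
  x=-3.225: |R|=0.55422 <1
  x=-6.465: |R|=1.04913 >1
  x=-6.272: |R|=1.02934 >1
Stable set (-6.0000, 0).

z* = -6.0000.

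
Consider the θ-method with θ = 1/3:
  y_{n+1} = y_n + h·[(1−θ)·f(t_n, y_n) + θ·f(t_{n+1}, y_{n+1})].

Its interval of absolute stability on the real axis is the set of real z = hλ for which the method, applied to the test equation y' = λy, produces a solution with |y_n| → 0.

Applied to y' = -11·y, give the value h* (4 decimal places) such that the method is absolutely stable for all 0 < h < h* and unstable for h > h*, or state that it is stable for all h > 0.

Test eqn y'=λy, z=hλ:
  y_{n+1} = y_n + z·[2/3·y_n + 1/3·y_{n+1}] ⇒ (1 − 1/3z)y_{n+1} = (1 + 2/3z)y_n
  so R(z) = (1 + 2/3z)/(1 − 1/3z).

Find x<0 with |R(x)|<1.
x=-1.03: |R|=0.2333
R=−1: 1+2/3x = −1+1/3x ⇒ -1/3x=2 ⇒ x=2/(-1/3)=-6.0000
Confirm numerically:
  x=-5.510: |R|=0.94242 <1
  x=-3.758: |R|=0.66825 <1
  x=-3.660: |R|=0.64865 <1
  x=-6.357: |R|=1.03815 >1
  x=-6.149: |R|=1.01629 >1
Stable set (-6.0000, 0).

(-6.0000,0); λ=-11 ⇒ h* = (6)/11 = 0.5455.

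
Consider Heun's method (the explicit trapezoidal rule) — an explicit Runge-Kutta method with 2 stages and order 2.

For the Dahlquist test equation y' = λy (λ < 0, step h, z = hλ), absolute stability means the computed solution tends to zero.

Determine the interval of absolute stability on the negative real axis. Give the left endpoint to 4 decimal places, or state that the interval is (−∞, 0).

(-2.0000, 0).

With y'=λy (z=hλ):
  order 2, 2-stage ⇒ R(z)=1+z+z^2/2
  (e.g. R(-1)=0.50000, |R|=0.50000)

Find x<0 with |R(x)|<1.
x=-1: |R|=0.5000
|R(-2.17)|=1.1845 |R(-1.02)|=0.5002 |R(-0.78)|=0.5242
Bisect:
  x_lo=-2.3119 |R|=1.3605  x_hi=-0.0645 |R|=0.9376
  mid=-1.18818 |R|=0.51771 →hi
  mid=-1.75003 |R|=0.78127 →hi
  mid=-2.03095 |R|=1.03143 →lo
  mid=-1.89049 |R|=0.89649 →hi
  mid=-1.96072 |R|=0.96149 →hi
  mid=-1.99584 |R|=0.99585 →hi
  mid=-2.01340 |R|=1.01349 →lo
  ...
  [-2.00009,-1.99995] ⇒ x*=-2.0000
Interval (-2.0000, 0).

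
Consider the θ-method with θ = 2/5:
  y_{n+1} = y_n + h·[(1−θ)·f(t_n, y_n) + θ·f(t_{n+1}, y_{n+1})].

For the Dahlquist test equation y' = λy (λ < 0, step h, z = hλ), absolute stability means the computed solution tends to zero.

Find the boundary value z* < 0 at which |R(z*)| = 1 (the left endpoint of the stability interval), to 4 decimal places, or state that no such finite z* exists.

z* = -10.0000.

Set f=λy, z=hλ:
  y_{n+1} = y_n + z·[3/5·y_n + 2/5·y_{n+1}] ⇒ (1 − 2/5z)y_{n+1} = (1 + 3/5z)y_n
  R(z) = (1 + 3/5z)/(1 − 2/5z).

Find x<0 with |R(x)|<1.
x=-1.63: |R|=0.0133
R=−1: 1+3/5x = −1+2/5x ⇒ -1/5x=2 ⇒ x=2/(-1/5)=-10.0000
Confirm numerically:
  x=-9.240: |R|=0.96763 <1
  x=-7.963: |R|=0.90266 <1
  x=-7.226: |R|=0.85739 <1
  x=-6.255: |R|=0.78612 <1
  x=-10.560: |R|=1.02144 >1
  x=-10.163: |R|=1.00644 >1
  x=-10.159: |R|=1.00628 >1
Stable set (-10.0000, 0).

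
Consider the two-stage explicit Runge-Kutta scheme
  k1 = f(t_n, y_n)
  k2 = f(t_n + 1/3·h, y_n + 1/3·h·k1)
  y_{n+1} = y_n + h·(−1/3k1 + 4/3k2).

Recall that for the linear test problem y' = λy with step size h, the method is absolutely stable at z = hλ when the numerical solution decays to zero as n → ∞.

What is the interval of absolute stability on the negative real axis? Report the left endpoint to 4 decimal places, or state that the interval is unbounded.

(-2.2500, 0).

On y'=λy, z=hλ:
  k1=λy_n ⇒ h·k1=z·y_n;  k2=λ(1+1/3z)y_n ⇒ h·k2=z(1+1/3z)y_n
  y_{n+1}/y_n = 1 − 1/3z + 4/3z(1+1/3z) = 1 + z + 4/9z²
  Hence R(z) = 1 + z + 4/9z².

Need |R(x)|<1, x<0.
x=-1.67: |R|=0.5695
R=1: x+4/9x²=0 ⇒ x=−9/4=-2.2500; min R=1−1/(4·4/9)=0.4375>−1
Confirm numerically:
  x=-2.151: |R|=0.90536 <1
  x=-1.768: |R|=0.62126 <1
  x=-1.506: |R|=0.50202 <1
  x=-1.055: |R|=0.43968 <1
  x=-2.641: |R|=1.45895 >1
  x=-2.486: |R|=1.26075 >1
  x=-2.329: |R|=1.08177 >1
Stable set (-2.2500, 0).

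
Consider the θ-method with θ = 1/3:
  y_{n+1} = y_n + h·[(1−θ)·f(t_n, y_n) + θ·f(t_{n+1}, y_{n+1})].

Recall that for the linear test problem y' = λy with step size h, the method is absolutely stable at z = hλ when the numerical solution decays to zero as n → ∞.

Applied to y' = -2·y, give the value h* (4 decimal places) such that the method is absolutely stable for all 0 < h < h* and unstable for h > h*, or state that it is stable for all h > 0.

With y'=λy (z=hλ):
  y_{n+1} = y_n + z·[2/3·y_n + 1/3·y_{n+1}] ⇒ (1 − 1/3z)y_{n+1} = (1 + 2/3z)y_n
  Hence R(z) = (1 + 2/3z)/(1 − 1/3z).

Find x<0 with |R(x)|<1.
x=-1.22: |R|=0.1327
R=−1: 1+2/3x = −1+1/3x ⇒ -1/3x=2 ⇒ x=2/(-1/3)=-6.0000
Confirm numerically:
  x=-4.905: |R|=0.86148 <1
  x=-4.699: |R|=0.83102 <1
  x=-3.746: |R|=0.66588 <1
  x=-6.488: |R|=1.05143 >1
  x=-6.335: |R|=1.03589 >1
  x=-6.138: |R|=1.01510 >1
Stable set (-6.0000, 0).

(-6.0000,0); λ=-2 ⇒ h* = (6)/2 = 3.0000.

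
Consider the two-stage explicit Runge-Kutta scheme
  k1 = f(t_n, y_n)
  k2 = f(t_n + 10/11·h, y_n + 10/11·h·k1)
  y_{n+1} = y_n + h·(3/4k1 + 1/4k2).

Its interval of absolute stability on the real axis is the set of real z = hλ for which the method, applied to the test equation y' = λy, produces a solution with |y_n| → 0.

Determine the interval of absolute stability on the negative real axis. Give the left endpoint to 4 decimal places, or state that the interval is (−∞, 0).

z∈(-4.4000,0).

With y'=λy (z=hλ):
  k1=λy_n ⇒ h·k1=z·y_n;  k2=λ(1+10/11z)y_n ⇒ h·k2=z(1+10/11z)y_n
  y_{n+1}/y_n = 1 + 3/4z + 1/4z(1+10/11z) = 1 + z + 5/22z²
  Hence R(z) = 1 + z + 5/22z².

Boundary: |R(x)|=1, x<0.
x=-1.49: |R|=0.0146
R=1: x+5/22x²=0 ⇒ x=−22/5=-4.4000; min R=1−1/(4·5/22)=-0.1000>−1
Confirm numerically:
  x=-3.423: |R|=0.23994 <1
  x=-2.574: |R|=0.06821 <1
  x=-2.505: |R|=0.07886 <1
  x=-4.893: |R|=1.54824 >1
  x=-4.804: |R|=1.44109 >1
  x=-4.656: |R|=1.27089 >1
Interval (-4.4000, 0).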